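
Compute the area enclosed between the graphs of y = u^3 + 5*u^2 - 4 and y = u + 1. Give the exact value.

148/3

Set the curves equal: u^3 + 5*u^2 - 4 = u + 1, so u^3 + 5*u^2 - u - 5 = 0, which factors as (u - 1)*(u + 1)*(u + 5) = 0. The curves meet at u = -5, -1, 1.
On [-5, -1], y = u^3 + 5*u^2 - 4 is on top; that piece has area ∫[-5,-1] (u^3 + 5*u^2 - u - 5) du = 128/3.
On [-1, 1], y = u + 1 is on top; that piece has area ∫[-1,1] (-(u^3 + 5*u^2 - u - 5)) du = 20/3.
Total enclosed area = 128/3 + 20/3 = 148/3.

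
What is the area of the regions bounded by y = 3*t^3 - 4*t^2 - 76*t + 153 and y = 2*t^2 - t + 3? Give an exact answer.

Set the curves equal: 3*t^3 - 4*t^2 - 76*t + 153 = 2*t^2 - t + 3, so 3*t^3 - 6*t^2 - 75*t + 150 = 0, which factors as 3*(t - 5)*(t - 2)*(t + 5) = 0. The curves meet at t = -5, 2, 5.
On [-5, 2], y = 3*t^3 - 4*t^2 - 76*t + 153 is on top; that piece has area ∫[-5,2] (3*t^3 - 6*t^2 - 75*t + 150) dt = 4459/4.
On [2, 5], y = 2*t^2 - t + 3 is on top; that piece has area ∫[2,5] (-(3*t^3 - 6*t^2 - 75*t + 150)) dt = 459/4.
Total enclosed area = 4459/4 + 459/4 = 2459/2.

2459/2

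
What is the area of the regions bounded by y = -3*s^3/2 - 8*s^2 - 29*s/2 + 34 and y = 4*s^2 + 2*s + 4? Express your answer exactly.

443/4

Set the curves equal: -3*s^3/2 - 8*s^2 - 29*s/2 + 34 = 4*s^2 + 2*s + 4, so -3*s^3/2 - 12*s^2 - 33*s/2 + 30 = 0, which factors as -3*(s - 1)*(s + 4)*(s + 5)/2 = 0. The curves meet at s = -5, -4, 1.
On [-5, -4], y = 4*s^2 + 2*s + 4 is on top; that piece has area ∫[-5,-4] (-(-3*s^3/2 - 12*s^2 - 33*s/2 + 30)) ds = 11/8.
On [-4, 1], y = -3*s^3/2 - 8*s^2 - 29*s/2 + 34 is on top; that piece has area ∫[-4,1] (-3*s^3/2 - 12*s^2 - 33*s/2 + 30) ds = 875/8.
Total enclosed area = 11/8 + 875/8 = 443/4.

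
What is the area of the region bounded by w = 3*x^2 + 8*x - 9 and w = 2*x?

32

Set the curves equal: 3*x^2 + 8*x - 9 = 2*x, so 3*x^2 + 6*x - 9 = 0, which factors as 3*(x - 1)*(x + 3) = 0. The curves meet at x = -3, 1.
On [-3, 1], w = 2*x is on top; that piece has area ∫[-3,1] (-(3*x^2 + 6*x - 9)) dx = 32.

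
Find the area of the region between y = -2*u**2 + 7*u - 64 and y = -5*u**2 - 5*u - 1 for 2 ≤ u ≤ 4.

The difference (-2*u**2 + 7*u - 64) - (-5*u**2 - 5*u - 1) = 3*u**2 + 12*u - 63 changes sign at u = 3 inside [2, 4], so split the integral there.
∫[2,3] (3*u**2 + 12*u - 63) du = -14; the area of that piece is 14.
∫[3,4] (3*u**2 + 12*u - 63) du = 16.
Total area = 14 + 16 = 30.

30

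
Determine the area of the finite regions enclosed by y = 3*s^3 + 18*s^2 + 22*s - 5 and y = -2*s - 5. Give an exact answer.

Set the curves equal: 3*s^3 + 18*s^2 + 22*s - 5 = -2*s - 5, so 3*s^3 + 18*s^2 + 24*s = 0, which factors as 3*s*(s + 2)*(s + 4) = 0. The curves meet at s = -4, -2, 0.
On [-4, -2], y = 3*s^3 + 18*s^2 + 22*s - 5 is on top; that piece has area ∫[-4,-2] (3*s^3 + 18*s^2 + 24*s) ds = 12.
On [-2, 0], y = -2*s - 5 is on top; that piece has area ∫[-2,0] (-(3*s^3 + 18*s^2 + 24*s)) ds = 12.
Total enclosed area = 12 + 12 = 24.

24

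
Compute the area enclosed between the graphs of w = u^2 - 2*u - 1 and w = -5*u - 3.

Set the curves equal: u^2 - 2*u - 1 = -5*u - 3, so u^2 + 3*u + 2 = 0, which factors as (u + 1)*(u + 2) = 0. The curves meet at u = -2, -1.
On [-2, -1], w = -5*u - 3 is on top; that piece has area ∫[-2,-1] (-(u^2 + 3*u + 2)) du = 1/6.

1/6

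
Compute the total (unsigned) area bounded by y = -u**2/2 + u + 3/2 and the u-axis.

The curve meets the u-axis where -u**2/2 + u + 3/2 = 0, i.e. -(u - 3)*(u + 1)/2 = 0, at u = -1, 3.
On [-1, 3] the curve lies above the axis; ∫[-1,3] (-u**2/2 + u + 3/2) du = 16/3, giving area 16/3.

16/3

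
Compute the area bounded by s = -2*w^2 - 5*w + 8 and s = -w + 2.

Both boundary curves give s as a function of w, so integrate with respect to w. Setting them equal: -2*w^2 - 4*w + 6 = 0, i.e. -2*(w - 1)*(w + 3) = 0, so they meet at w = -3, 1.
For w in [-3, 1], s = -2*w^2 - 5*w + 8 is on the right; area = ∫[-3,1] (-2*w^2 - 4*w + 6) dw = 64/3.

64/3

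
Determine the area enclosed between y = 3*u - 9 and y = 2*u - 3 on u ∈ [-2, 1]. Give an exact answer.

39/2

On [-2, 1], (3*u - 9) - (2*u - 3) = u - 6 is ≤ 0 throughout, so the area is a single integral of |u - 6|.
∫[-2,1] (u - 6) du = -39/2; the area of that piece is 39/2.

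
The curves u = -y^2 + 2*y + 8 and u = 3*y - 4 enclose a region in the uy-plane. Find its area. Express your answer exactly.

343/6

Both boundary curves give u as a function of y, so integrate with respect to y. Setting them equal: -y^2 - y + 12 = 0, i.e. -(y - 3)*(y + 4) = 0, so they meet at y = -4, 3.
For y in [-4, 3], u = -y^2 + 2*y + 8 is on the right; area = ∫[-4,3] (-y^2 - y + 12) dy = 343/6.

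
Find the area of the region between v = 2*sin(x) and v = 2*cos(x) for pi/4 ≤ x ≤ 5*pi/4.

4*sqrt(2)

On [pi/4, 5*pi/4], (2*sin(x)) - (2*cos(x)) = 2*sin(x) - 2*cos(x) is ≥ 0 throughout, so the area is a single integral of |2*sin(x) - 2*cos(x)|.
∫[pi/4,5*pi/4] (2*sin(x) - 2*cos(x)) dx = 4*sqrt(2).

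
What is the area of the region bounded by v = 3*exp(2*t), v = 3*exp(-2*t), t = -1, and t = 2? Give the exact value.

The difference (3*exp(2*t)) - (3*exp(-2*t)) = 3*exp(2*t) - 3*exp(-2*t) changes sign at t = 0 inside [-1, 2], so split the integral there.
∫[-1,0] (3*exp(2*t) - 3*exp(-2*t)) dt = -3*exp(2)/2 - 3*exp(-2)/2 + 3; the area of that piece is -3 + 3*exp(-2)/2 + 3*exp(2)/2.
∫[0,2] (3*exp(2*t) - 3*exp(-2*t)) dt = -3 + 3*exp(-4)/2 + 3*exp(4)/2.
Total area = (-3 + 3*exp(-2)/2 + 3*exp(2)/2) + (-3 + 3*exp(-4)/2 + 3*exp(4)/2) = -6 + 3*exp(-4)/2 + 3*exp(-2)/2 + 3*exp(2)/2 + 3*exp(4)/2.

-6 + 3*exp(-4)/2 + 3*exp(-2)/2 + 3*exp(2)/2 + 3*exp(4)/2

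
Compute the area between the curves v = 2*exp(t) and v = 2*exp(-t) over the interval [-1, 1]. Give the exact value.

The difference (2*exp(t)) - (2*exp(-t)) = 2*exp(t) - 2*exp(-t) changes sign at t = 0 inside [-1, 1], so split the integral there.
∫[-1,0] (2*exp(t) - 2*exp(-t)) dt = -2*exp(1) - 2*exp(-1) + 4; the area of that piece is -4 + 2*exp(-1) + 2*exp(1).
∫[0,1] (2*exp(t) - 2*exp(-t)) dt = -4 + 2*exp(-1) + 2*exp(1).
Total area = (-4 + 2*exp(-1) + 2*exp(1)) + (-4 + 2*exp(-1) + 2*exp(1)) = -8 + 4*exp(-1) + 4*exp(1).

-8 + 4*exp(-1) + 4*exp(1)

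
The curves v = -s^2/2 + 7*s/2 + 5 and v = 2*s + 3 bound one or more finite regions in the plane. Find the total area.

125/12

Set the curves equal: -s^2/2 + 7*s/2 + 5 = 2*s + 3, so -s^2/2 + 3*s/2 + 2 = 0, which factors as -(s - 4)*(s + 1)/2 = 0. The curves meet at s = -1, 4.
On [-1, 4], v = -s^2/2 + 7*s/2 + 5 is on top; that piece has area ∫[-1,4] (-s^2/2 + 3*s/2 + 2) ds = 125/12.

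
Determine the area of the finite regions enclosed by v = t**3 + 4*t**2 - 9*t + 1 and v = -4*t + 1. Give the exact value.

443/6

Set the curves equal: t**3 + 4*t**2 - 9*t + 1 = -4*t + 1, so t**3 + 4*t**2 - 5*t = 0, which factors as t*(t - 1)*(t + 5) = 0. The curves meet at t = -5, 0, 1.
On [-5, 0], v = t**3 + 4*t**2 - 9*t + 1 is on top; that piece has area ∫[-5,0] (t**3 + 4*t**2 - 5*t) dt = 875/12.
On [0, 1], v = -4*t + 1 is on top; that piece has area ∫[0,1] (-(t**3 + 4*t**2 - 5*t)) dt = 11/12.
Total enclosed area = 875/12 + 11/12 = 443/6.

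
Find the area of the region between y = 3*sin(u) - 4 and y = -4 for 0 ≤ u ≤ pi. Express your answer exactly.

6

On [0, pi], (3*sin(u) - 4) - (-4) = 3*sin(u) is ≥ 0 throughout, so the area is a single integral of |3*sin(u)|.
∫[0,pi] (3*sin(u)) du = 6.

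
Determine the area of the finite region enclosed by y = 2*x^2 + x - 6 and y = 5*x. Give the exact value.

64/3

Set the curves equal: 2*x^2 + x - 6 = 5*x, so 2*x^2 - 4*x - 6 = 0, which factors as 2*(x - 3)*(x + 1) = 0. The curves meet at x = -1, 3.
On [-1, 3], y = 5*x is on top; that piece has area ∫[-1,3] (-(2*x^2 - 4*x - 6)) dx = 64/3.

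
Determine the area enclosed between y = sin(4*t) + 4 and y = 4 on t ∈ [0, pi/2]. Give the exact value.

1

The difference (sin(4*t) + 4) - (4) = sin(4*t) changes sign at t = pi/4 inside [0, pi/2], so split the integral there.
∫[0,pi/4] (sin(4*t)) dt = 1/2.
∫[pi/4,pi/2] (sin(4*t)) dt = -1/2; the area of that piece is 1/2.
Total area = 1/2 + 1/2 = 1.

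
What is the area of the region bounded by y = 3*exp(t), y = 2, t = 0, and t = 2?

-7 + 3*exp(2)

On [0, 2], (3*exp(t)) - (2) = 3*exp(t) - 2 is ≥ 0 throughout, so the area is a single integral of |3*exp(t) - 2|.
∫[0,2] (3*exp(t) - 2) dt = -7 + 3*exp(2).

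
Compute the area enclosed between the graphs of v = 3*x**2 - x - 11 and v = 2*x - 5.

27/2

Set the curves equal: 3*x**2 - x - 11 = 2*x - 5, so 3*x**2 - 3*x - 6 = 0, which factors as 3*(x - 2)*(x + 1) = 0. The curves meet at x = -1, 2.
On [-1, 2], v = 2*x - 5 is on top; that piece has area ∫[-1,2] (-(3*x**2 - 3*x - 6)) dx = 27/2.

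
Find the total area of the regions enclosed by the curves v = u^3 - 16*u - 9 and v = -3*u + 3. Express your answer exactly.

Set the curves equal: u^3 - 16*u - 9 = -3*u + 3, so u^3 - 13*u - 12 = 0, which factors as (u - 4)*(u + 1)*(u + 3) = 0. The curves meet at u = -3, -1, 4.
On [-3, -1], v = u^3 - 16*u - 9 is on top; that piece has area ∫[-3,-1] (u^3 - 13*u - 12) du = 8.
On [-1, 4], v = -3*u + 3 is on top; that piece has area ∫[-1,4] (-(u^3 - 13*u - 12)) du = 375/4.
Total enclosed area = 8 + 375/4 = 407/4.

407/4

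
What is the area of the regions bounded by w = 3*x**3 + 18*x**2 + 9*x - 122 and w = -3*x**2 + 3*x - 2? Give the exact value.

1741/4

Set the curves equal: 3*x**3 + 18*x**2 + 9*x - 122 = -3*x**2 + 3*x - 2, so 3*x**3 + 21*x**2 + 6*x - 120 = 0, which factors as 3*(x - 2)*(x + 4)*(x + 5) = 0. The curves meet at x = -5, -4, 2.
On [-5, -4], w = 3*x**3 + 18*x**2 + 9*x - 122 is on top; that piece has area ∫[-5,-4] (3*x**3 + 21*x**2 + 6*x - 120) dx = 13/4.
On [-4, 2], w = -3*x**2 + 3*x - 2 is on top; that piece has area ∫[-4,2] (-(3*x**3 + 21*x**2 + 6*x - 120)) dx = 432.
Total enclosed area = 13/4 + 432 = 1741/4.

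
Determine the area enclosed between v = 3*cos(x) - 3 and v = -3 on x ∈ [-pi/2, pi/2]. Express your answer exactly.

6

On [-pi/2, pi/2], (3*cos(x) - 3) - (-3) = 3*cos(x) is ≥ 0 throughout, so the area is a single integral of |3*cos(x)|.
∫[-pi/2,pi/2] (3*cos(x)) dx = 6.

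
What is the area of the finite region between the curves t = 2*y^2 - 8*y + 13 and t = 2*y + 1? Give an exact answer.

Both boundary curves give t as a function of y, so integrate with respect to y. Setting them equal: 2*y^2 - 10*y + 12 = 0, i.e. 2*(y - 3)*(y - 2) = 0, so they meet at y = 2, 3.
For y in [2, 3], t = 2*y^2 - 8*y + 13 is on the left; area = ∫[2,3] (-(2*y^2 - 10*y + 12)) dy = 1/3.

1/3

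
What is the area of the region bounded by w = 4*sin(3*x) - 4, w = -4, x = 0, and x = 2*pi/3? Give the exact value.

16/3

The difference (4*sin(3*x) - 4) - (-4) = 4*sin(3*x) changes sign at x = pi/3 inside [0, 2*pi/3], so split the integral there.
∫[0,pi/3] (4*sin(3*x)) dx = 8/3.
∫[pi/3,2*pi/3] (4*sin(3*x)) dx = -8/3; the area of that piece is 8/3.
Total area = 8/3 + 8/3 = 16/3.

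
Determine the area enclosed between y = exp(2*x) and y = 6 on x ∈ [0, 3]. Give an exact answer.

The difference (exp(2*x)) - (6) = exp(2*x) - 6 changes sign at x = log(6)/2 inside [0, 3], so split the integral there.
∫[0,log(6)/2] (exp(2*x) - 6) dx = 5/2 - log(216); the area of that piece is -5/2 + log(216).
∫[log(6)/2,3] (exp(2*x) - 6) dx = -21 + 3*log(6) + exp(6)/2.
Total area = (-5/2 + log(216)) + (-21 + 3*log(6) + exp(6)/2) = -47/2 + 6*log(6) + exp(6)/2.

-47/2 + 6*log(6) + exp(6)/2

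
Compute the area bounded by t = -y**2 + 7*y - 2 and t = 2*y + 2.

9/2

Both boundary curves give t as a function of y, so integrate with respect to y. Setting them equal: -y**2 + 5*y - 4 = 0, i.e. -(y - 4)*(y - 1) = 0, so they meet at y = 1, 4.
For y in [1, 4], t = -y**2 + 7*y - 2 is on the right; area = ∫[1,4] (-y**2 + 5*y - 4) dy = 9/2.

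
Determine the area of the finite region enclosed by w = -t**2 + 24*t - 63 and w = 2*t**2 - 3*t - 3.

1/2

Set the curves equal: -t**2 + 24*t - 63 = 2*t**2 - 3*t - 3, so -3*t**2 + 27*t - 60 = 0, which factors as -3*(t - 5)*(t - 4) = 0. The curves meet at t = 4, 5.
On [4, 5], w = -t**2 + 24*t - 63 is on top; that piece has area ∫[4,5] (-3*t**2 + 27*t - 60) dt = 1/2.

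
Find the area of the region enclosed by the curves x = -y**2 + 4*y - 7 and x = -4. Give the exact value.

4/3

Both boundary curves give x as a function of y, so integrate with respect to y. Setting them equal: -y**2 + 4*y - 3 = 0, i.e. -(y - 3)*(y - 1) = 0, so they meet at y = 1, 3.
For y in [1, 3], x = -y**2 + 4*y - 7 is on the right; area = ∫[1,3] (-y**2 + 4*y - 3) dy = 4/3.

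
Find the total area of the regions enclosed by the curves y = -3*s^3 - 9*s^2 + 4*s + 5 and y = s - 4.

Set the curves equal: -3*s^3 - 9*s^2 + 4*s + 5 = s - 4, so -3*s^3 - 9*s^2 + 3*s + 9 = 0, which factors as -3*(s - 1)*(s + 1)*(s + 3) = 0. The curves meet at s = -3, -1, 1.
On [-3, -1], y = s - 4 is on top; that piece has area ∫[-3,-1] (-(-3*s^3 - 9*s^2 + 3*s + 9)) ds = 12.
On [-1, 1], y = -3*s^3 - 9*s^2 + 4*s + 5 is on top; that piece has area ∫[-1,1] (-3*s^3 - 9*s^2 + 3*s + 9) ds = 12.
Total enclosed area = 12 + 12 = 24.

24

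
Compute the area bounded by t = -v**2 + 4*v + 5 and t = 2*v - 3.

36

Both boundary curves give t as a function of v, so integrate with respect to v. Setting them equal: -v**2 + 2*v + 8 = 0, i.e. -(v - 4)*(v + 2) = 0, so they meet at v = -2, 4.
For v in [-2, 4], t = -v**2 + 4*v + 5 is on the right; area = ∫[-2,4] (-v**2 + 2*v + 8) dv = 36.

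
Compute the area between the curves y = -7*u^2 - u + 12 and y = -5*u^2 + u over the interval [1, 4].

The difference (-7*u^2 - u + 12) - (-5*u^2 + u) = -2*u^2 - 2*u + 12 changes sign at u = 2 inside [1, 4], so split the integral there.
∫[1,2] (-2*u^2 - 2*u + 12) du = 13/3.
∫[2,4] (-2*u^2 - 2*u + 12) du = -76/3; the area of that piece is 76/3.
Total area = 13/3 + 76/3 = 89/3.

89/3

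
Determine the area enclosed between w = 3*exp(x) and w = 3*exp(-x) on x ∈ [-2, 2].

-12 + 6*exp(-2) + 6*exp(2)

The difference (3*exp(x)) - (3*exp(-x)) = 3*exp(x) - 3*exp(-x) changes sign at x = 0 inside [-2, 2], so split the integral there.
∫[-2,0] (3*exp(x) - 3*exp(-x)) dx = -3*exp(2) - 3*exp(-2) + 6; the area of that piece is -6 + 3*exp(-2) + 3*exp(2).
∫[0,2] (3*exp(x) - 3*exp(-x)) dx = -6 + 3*exp(-2) + 3*exp(2).
Total area = (-6 + 3*exp(-2) + 3*exp(2)) + (-6 + 3*exp(-2) + 3*exp(2)) = -12 + 6*exp(-2) + 6*exp(2).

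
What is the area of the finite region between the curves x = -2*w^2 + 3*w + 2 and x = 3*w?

8/3

Both boundary curves give x as a function of w, so integrate with respect to w. Setting them equal: -2*w^2 + 2 = 0, i.e. -2*(w - 1)*(w + 1) = 0, so they meet at w = -1, 1.
For w in [-1, 1], x = -2*w^2 + 3*w + 2 is on the right; area = ∫[-1,1] (-2*w^2 + 2) dw = 8/3.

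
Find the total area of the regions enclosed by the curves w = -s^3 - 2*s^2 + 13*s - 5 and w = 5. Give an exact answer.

1741/12

Set the curves equal: -s^3 - 2*s^2 + 13*s - 5 = 5, so -s^3 - 2*s^2 + 13*s - 10 = 0, which factors as -(s - 2)*(s - 1)*(s + 5) = 0. The curves meet at s = -5, 1, 2.
On [-5, 1], w = 5 is on top; that piece has area ∫[-5,1] (-(-s^3 - 2*s^2 + 13*s - 10)) ds = 144.
On [1, 2], w = -s^3 - 2*s^2 + 13*s - 5 is on top; that piece has area ∫[1,2] (-s^3 - 2*s^2 + 13*s - 10) ds = 13/12.
Total enclosed area = 144 + 13/12 = 1741/12.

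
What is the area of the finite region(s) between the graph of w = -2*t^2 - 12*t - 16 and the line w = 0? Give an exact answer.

8/3

The curve meets the t-axis where -2*t^2 - 12*t - 16 = 0, i.e. -2*(t + 2)*(t + 4) = 0, at t = -4, -2.
On [-4, -2] the curve lies above the axis; ∫[-4,-2] (-2*t^2 - 12*t - 16) dt = 8/3, giving area 8/3.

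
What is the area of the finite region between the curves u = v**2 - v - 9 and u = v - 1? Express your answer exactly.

Both boundary curves give u as a function of v, so integrate with respect to v. Setting them equal: v**2 - 2*v - 8 = 0, i.e. (v - 4)*(v + 2) = 0, so they meet at v = -2, 4.
For v in [-2, 4], u = v**2 - v - 9 is on the left; area = ∫[-2,4] (-(v**2 - 2*v - 8)) dv = 36.

36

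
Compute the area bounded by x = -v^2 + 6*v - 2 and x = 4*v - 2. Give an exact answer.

4/3

Both boundary curves give x as a function of v, so integrate with respect to v. Setting them equal: -v^2 + 2*v = 0, i.e. -v*(v - 2) = 0, so they meet at v = 0, 2.
For v in [0, 2], x = -v^2 + 6*v - 2 is on the right; area = ∫[0,2] (-v^2 + 2*v) dv = 4/3.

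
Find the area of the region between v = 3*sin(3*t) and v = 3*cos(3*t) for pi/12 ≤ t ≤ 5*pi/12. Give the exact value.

2*sqrt(2)

On [pi/12, 5*pi/12], (3*sin(3*t)) - (3*cos(3*t)) = 3*sin(3*t) - 3*cos(3*t) is ≥ 0 throughout, so the area is a single integral of |3*sin(3*t) - 3*cos(3*t)|.
∫[pi/12,5*pi/12] (3*sin(3*t) - 3*cos(3*t)) dt = 2*sqrt(2).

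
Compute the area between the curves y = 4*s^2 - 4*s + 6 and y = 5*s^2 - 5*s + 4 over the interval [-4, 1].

The difference (4*s^2 - 4*s + 6) - (5*s^2 - 5*s + 4) = -s^2 + s + 2 changes sign at s = -1 inside [-4, 1], so split the integral there.
∫[-4,-1] (-s^2 + s + 2) ds = -45/2; the area of that piece is 45/2.
∫[-1,1] (-s^2 + s + 2) ds = 10/3.
Total area = 45/2 + 10/3 = 155/6.

155/6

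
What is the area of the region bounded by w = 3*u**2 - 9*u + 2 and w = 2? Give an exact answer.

27/2

Set the curves equal: 3*u**2 - 9*u + 2 = 2, so 3*u**2 - 9*u = 0, which factors as 3*u*(u - 3) = 0. The curves meet at u = 0, 3.
On [0, 3], w = 2 is on top; that piece has area ∫[0,3] (-(3*u**2 - 9*u)) du = 27/2.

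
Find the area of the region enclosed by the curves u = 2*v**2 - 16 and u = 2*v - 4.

Both boundary curves give u as a function of v, so integrate with respect to v. Setting them equal: 2*v**2 - 2*v - 12 = 0, i.e. 2*(v - 3)*(v + 2) = 0, so they meet at v = -2, 3.
For v in [-2, 3], u = 2*v**2 - 16 is on the left; area = ∫[-2,3] (-(2*v**2 - 2*v - 12)) dv = 125/3.

125/3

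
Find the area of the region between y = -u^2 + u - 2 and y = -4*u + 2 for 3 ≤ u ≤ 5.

3

The difference (-u^2 + u - 2) - (-4*u + 2) = -u^2 + 5*u - 4 changes sign at u = 4 inside [3, 5], so split the integral there.
∫[3,4] (-u^2 + 5*u - 4) du = 7/6.
∫[4,5] (-u^2 + 5*u - 4) du = -11/6; the area of that piece is 11/6.
Total area = 7/6 + 11/6 = 3.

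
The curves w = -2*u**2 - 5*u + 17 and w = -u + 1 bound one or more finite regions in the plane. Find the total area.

Set the curves equal: -2*u**2 - 5*u + 17 = -u + 1, so -2*u**2 - 4*u + 16 = 0, which factors as -2*(u - 2)*(u + 4) = 0. The curves meet at u = -4, 2.
On [-4, 2], w = -2*u**2 - 5*u + 17 is on top; that piece has area ∫[-4,2] (-2*u**2 - 4*u + 16) du = 72.

72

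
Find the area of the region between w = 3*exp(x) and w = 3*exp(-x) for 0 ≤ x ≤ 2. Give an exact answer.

-6 + 3*exp(-2) + 3*exp(2)

On [0, 2], (3*exp(x)) - (3*exp(-x)) = 3*exp(x) - 3*exp(-x) is ≥ 0 throughout, so the area is a single integral of |3*exp(x) - 3*exp(-x)|.
∫[0,2] (3*exp(x) - 3*exp(-x)) dx = -6 + 3*exp(-2) + 3*exp(2).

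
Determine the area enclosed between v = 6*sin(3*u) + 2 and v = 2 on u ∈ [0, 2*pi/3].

The difference (6*sin(3*u) + 2) - (2) = 6*sin(3*u) changes sign at u = pi/3 inside [0, 2*pi/3], so split the integral there.
∫[0,pi/3] (6*sin(3*u)) du = 4.
∫[pi/3,2*pi/3] (6*sin(3*u)) du = -4; the area of that piece is 4.
Total area = 4 + 4 = 8.

8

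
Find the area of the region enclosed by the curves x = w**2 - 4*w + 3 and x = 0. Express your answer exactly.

4/3

Both boundary curves give x as a function of w, so integrate with respect to w. Setting them equal: w**2 - 4*w + 3 = 0, i.e. (w - 3)*(w - 1) = 0, so they meet at w = 1, 3.
For w in [1, 3], x = w**2 - 4*w + 3 is on the left; area = ∫[1,3] (-(w**2 - 4*w + 3)) dw = 4/3.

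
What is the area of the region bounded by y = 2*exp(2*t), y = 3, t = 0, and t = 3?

-11 - 7*log(2)/2 + log(6)/2 + 5*log(3)/2 + exp(6)

The difference (2*exp(2*t)) - (3) = 2*exp(2*t) - 3 changes sign at t = -log(2)/2 + log(3)/2 inside [0, 3], so split the integral there.
∫[0,-log(2)/2 + log(3)/2] (2*exp(2*t) - 3) dt = log(2*sqrt(6)/9) + 1/2; the area of that piece is -1/2 + log(3*sqrt(6)/4).
∫[-log(2)/2 + log(3)/2,3] (2*exp(2*t) - 3) dt = -21/2 - 3*log(2)/2 + 3*log(3)/2 + exp(6).
Total area = (-1/2 + log(3*sqrt(6)/4)) + (-21/2 - 3*log(2)/2 + 3*log(3)/2 + exp(6)) = -11 - 7*log(2)/2 + log(6)/2 + 5*log(3)/2 + exp(6).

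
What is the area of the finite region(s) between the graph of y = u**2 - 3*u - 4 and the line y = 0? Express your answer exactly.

The curve meets the u-axis where u**2 - 3*u - 4 = 0, i.e. (u - 4)*(u + 1) = 0, at u = -1, 4.
On [-1, 4] the curve lies below the axis; ∫[-1,4] (u**2 - 3*u - 4) du = -125/6, giving area 125/6.

125/6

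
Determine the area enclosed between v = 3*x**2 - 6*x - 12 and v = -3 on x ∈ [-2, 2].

The difference (3*x**2 - 6*x - 12) - (-3) = 3*x**2 - 6*x - 9 changes sign at x = -1 inside [-2, 2], so split the integral there.
∫[-2,-1] (3*x**2 - 6*x - 9) dx = 7.
∫[-1,2] (3*x**2 - 6*x - 9) dx = -27; the area of that piece is 27.
Total area = 7 + 27 = 34.

34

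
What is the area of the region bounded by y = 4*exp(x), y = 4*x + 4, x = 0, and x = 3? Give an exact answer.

On [0, 3], (4*exp(x)) - (4*x + 4) = -4*x + 4*exp(x) - 4 is ≥ 0 throughout, so the area is a single integral of |-4*x + 4*exp(x) - 4|.
∫[0,3] (-4*x + 4*exp(x) - 4) dx = -34 + 4*exp(3).

-34 + 4*exp(3)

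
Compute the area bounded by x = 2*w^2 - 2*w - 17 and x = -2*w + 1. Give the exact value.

Both boundary curves give x as a function of w, so integrate with respect to w. Setting them equal: 2*w^2 - 18 = 0, i.e. 2*(w - 3)*(w + 3) = 0, so they meet at w = -3, 3.
For w in [-3, 3], x = 2*w^2 - 2*w - 17 is on the left; area = ∫[-3,3] (-(2*w^2 - 18)) dw = 72.

72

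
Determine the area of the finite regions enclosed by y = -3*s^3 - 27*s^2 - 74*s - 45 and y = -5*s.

Set the curves equal: -3*s^3 - 27*s^2 - 74*s - 45 = -5*s, so -3*s^3 - 27*s^2 - 69*s - 45 = 0, which factors as -3*(s + 1)*(s + 3)*(s + 5) = 0. The curves meet at s = -5, -3, -1.
On [-5, -3], y = -5*s is on top; that piece has area ∫[-5,-3] (-(-3*s^3 - 27*s^2 - 69*s - 45)) ds = 12.
On [-3, -1], y = -3*s^3 - 27*s^2 - 74*s - 45 is on top; that piece has area ∫[-3,-1] (-3*s^3 - 27*s^2 - 69*s - 45) ds = 12.
Total enclosed area = 12 + 12 = 24.

24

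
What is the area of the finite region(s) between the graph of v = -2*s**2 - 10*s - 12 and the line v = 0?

The curve meets the s-axis where -2*s**2 - 10*s - 12 = 0, i.e. -2*(s + 2)*(s + 3) = 0, at s = -3, -2.
On [-3, -2] the curve lies above the axis; ∫[-3,-2] (-2*s**2 - 10*s - 12) ds = 1/3, giving area 1/3.

1/3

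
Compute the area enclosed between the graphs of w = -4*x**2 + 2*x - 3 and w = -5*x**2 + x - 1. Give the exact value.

9/2

Set the curves equal: -4*x**2 + 2*x - 3 = -5*x**2 + x - 1, so x**2 + x - 2 = 0, which factors as (x - 1)*(x + 2) = 0. The curves meet at x = -2, 1.
On [-2, 1], w = -5*x**2 + x - 1 is on top; that piece has area ∫[-2,1] (-(x**2 + x - 2)) dx = 9/2.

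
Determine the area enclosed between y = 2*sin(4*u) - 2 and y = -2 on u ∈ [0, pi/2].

2

The difference (2*sin(4*u) - 2) - (-2) = 2*sin(4*u) changes sign at u = pi/4 inside [0, pi/2], so split the integral there.
∫[0,pi/4] (2*sin(4*u)) du = 1.
∫[pi/4,pi/2] (2*sin(4*u)) du = -1; the area of that piece is 1.
Total area = 1 + 1 = 2.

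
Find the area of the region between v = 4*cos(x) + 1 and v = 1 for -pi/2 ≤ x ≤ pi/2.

On [-pi/2, pi/2], (4*cos(x) + 1) - (1) = 4*cos(x) is ≥ 0 throughout, so the area is a single integral of |4*cos(x)|.
∫[-pi/2,pi/2] (4*cos(x)) dx = 8.

8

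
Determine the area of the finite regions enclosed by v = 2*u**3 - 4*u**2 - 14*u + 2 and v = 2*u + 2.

Set the curves equal: 2*u**3 - 4*u**2 - 14*u + 2 = 2*u + 2, so 2*u**3 - 4*u**2 - 16*u = 0, which factors as 2*u*(u - 4)*(u + 2) = 0. The curves meet at u = -2, 0, 4.
On [-2, 0], v = 2*u**3 - 4*u**2 - 14*u + 2 is on top; that piece has area ∫[-2,0] (2*u**3 - 4*u**2 - 16*u) du = 40/3.
On [0, 4], v = 2*u + 2 is on top; that piece has area ∫[0,4] (-(2*u**3 - 4*u**2 - 16*u)) du = 256/3.
Total enclosed area = 40/3 + 256/3 = 296/3.

296/3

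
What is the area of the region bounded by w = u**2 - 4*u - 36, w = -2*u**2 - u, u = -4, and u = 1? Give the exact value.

231/2

The difference (u**2 - 4*u - 36) - (-2*u**2 - u) = 3*u**2 - 3*u - 36 changes sign at u = -3 inside [-4, 1], so split the integral there.
∫[-4,-3] (3*u**2 - 3*u - 36) du = 23/2.
∫[-3,1] (3*u**2 - 3*u - 36) du = -104; the area of that piece is 104.
Total area = 23/2 + 104 = 231/2.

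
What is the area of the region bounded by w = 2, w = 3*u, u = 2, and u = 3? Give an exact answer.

11/2

On [2, 3], (2) - (3*u) = -3*u + 2 is ≤ 0 throughout, so the area is a single integral of |-3*u + 2|.
∫[2,3] (-3*u + 2) du = -11/2; the area of that piece is 11/2.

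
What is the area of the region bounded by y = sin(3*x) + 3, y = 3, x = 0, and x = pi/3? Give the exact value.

2/3

On [0, pi/3], (sin(3*x) + 3) - (3) = sin(3*x) is ≥ 0 throughout, so the area is a single integral of |sin(3*x)|.
∫[0,pi/3] (sin(3*x)) dx = 2/3.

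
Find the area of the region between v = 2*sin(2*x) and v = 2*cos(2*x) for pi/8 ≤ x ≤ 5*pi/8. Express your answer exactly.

On [pi/8, 5*pi/8], (2*sin(2*x)) - (2*cos(2*x)) = 2*sin(2*x) - 2*cos(2*x) is ≥ 0 throughout, so the area is a single integral of |2*sin(2*x) - 2*cos(2*x)|.
∫[pi/8,5*pi/8] (2*sin(2*x) - 2*cos(2*x)) dx = 2*sqrt(2).

2*sqrt(2)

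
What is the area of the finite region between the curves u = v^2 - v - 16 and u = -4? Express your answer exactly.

Both boundary curves give u as a function of v, so integrate with respect to v. Setting them equal: v^2 - v - 12 = 0, i.e. (v - 4)*(v + 3) = 0, so they meet at v = -3, 4.
For v in [-3, 4], u = v^2 - v - 16 is on the left; area = ∫[-3,4] (-(v^2 - v - 12)) dv = 343/6.

343/6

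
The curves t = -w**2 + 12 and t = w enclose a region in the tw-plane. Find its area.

343/6

Both boundary curves give t as a function of w, so integrate with respect to w. Setting them equal: -w**2 - w + 12 = 0, i.e. -(w - 3)*(w + 4) = 0, so they meet at w = -4, 3.
For w in [-4, 3], t = -w**2 + 12 is on the right; area = ∫[-4,3] (-w**2 - w + 12) dw = 343/6.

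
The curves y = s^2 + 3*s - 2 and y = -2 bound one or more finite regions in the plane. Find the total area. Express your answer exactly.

Set the curves equal: s^2 + 3*s - 2 = -2, so s^2 + 3*s = 0, which factors as s*(s + 3) = 0. The curves meet at s = -3, 0.
On [-3, 0], y = -2 is on top; that piece has area ∫[-3,0] (-(s^2 + 3*s)) ds = 9/2.

9/2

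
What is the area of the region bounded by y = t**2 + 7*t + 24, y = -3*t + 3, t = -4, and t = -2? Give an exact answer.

The difference (t**2 + 7*t + 24) - (-3*t + 3) = t**2 + 10*t + 21 changes sign at t = -3 inside [-4, -2], so split the integral there.
∫[-4,-3] (t**2 + 10*t + 21) dt = -5/3; the area of that piece is 5/3.
∫[-3,-2] (t**2 + 10*t + 21) dt = 7/3.
Total area = 5/3 + 7/3 = 4.

4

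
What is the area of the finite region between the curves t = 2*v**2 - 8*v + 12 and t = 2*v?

Both boundary curves give t as a function of v, so integrate with respect to v. Setting them equal: 2*v**2 - 10*v + 12 = 0, i.e. 2*(v - 3)*(v - 2) = 0, so they meet at v = 2, 3.
For v in [2, 3], t = 2*v**2 - 8*v + 12 is on the left; area = ∫[2,3] (-(2*v**2 - 10*v + 12)) dv = 1/3.

1/3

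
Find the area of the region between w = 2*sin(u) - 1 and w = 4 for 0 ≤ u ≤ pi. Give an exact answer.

On [0, pi], (2*sin(u) - 1) - (4) = 2*sin(u) - 5 is ≤ 0 throughout, so the area is a single integral of |2*sin(u) - 5|.
∫[0,pi] (2*sin(u) - 5) du = 4 - 5*pi; the area of that piece is -4 + 5*pi.

-4 + 5*pi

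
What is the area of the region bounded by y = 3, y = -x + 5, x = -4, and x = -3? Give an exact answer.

On [-4, -3], (3) - (-x + 5) = x - 2 is ≤ 0 throughout, so the area is a single integral of |x - 2|.
∫[-4,-3] (x - 2) dx = -11/2; the area of that piece is 11/2.

11/2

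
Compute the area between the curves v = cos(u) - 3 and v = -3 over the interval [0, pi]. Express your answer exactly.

2

The difference (cos(u) - 3) - (-3) = cos(u) changes sign at u = pi/2 inside [0, pi], so split the integral there.
∫[0,pi/2] (cos(u)) du = 1.
∫[pi/2,pi] (cos(u)) du = -1; the area of that piece is 1.
Total area = 1 + 1 = 2.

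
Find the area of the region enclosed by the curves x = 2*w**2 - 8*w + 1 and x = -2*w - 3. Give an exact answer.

1/3

Both boundary curves give x as a function of w, so integrate with respect to w. Setting them equal: 2*w**2 - 6*w + 4 = 0, i.e. 2*(w - 2)*(w - 1) = 0, so they meet at w = 1, 2.
For w in [1, 2], x = 2*w**2 - 8*w + 1 is on the left; area = ∫[1,2] (-(2*w**2 - 6*w + 4)) dw = 1/3.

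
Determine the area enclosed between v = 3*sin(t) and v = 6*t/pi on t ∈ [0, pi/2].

On [0, pi/2], (3*sin(t)) - (6*t/pi) = -6*t/pi + 3*sin(t) is ≥ 0 throughout, so the area is a single integral of |-6*t/pi + 3*sin(t)|.
∫[0,pi/2] (-6*t/pi + 3*sin(t)) dt = 3 - 3*pi/4.

3 - 3*pi/4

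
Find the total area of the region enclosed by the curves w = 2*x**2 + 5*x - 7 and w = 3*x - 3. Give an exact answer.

9

Set the curves equal: 2*x**2 + 5*x - 7 = 3*x - 3, so 2*x**2 + 2*x - 4 = 0, which factors as 2*(x - 1)*(x + 2) = 0. The curves meet at x = -2, 1.
On [-2, 1], w = 3*x - 3 is on top; that piece has area ∫[-2,1] (-(2*x**2 + 2*x - 4)) dx = 9.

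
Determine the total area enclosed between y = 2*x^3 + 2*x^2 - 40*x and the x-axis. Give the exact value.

2521/6

The curve meets the x-axis where 2*x^3 + 2*x^2 - 40*x = 0, i.e. 2*x*(x - 4)*(x + 5) = 0, at x = -5, 0, 4.
On [-5, 0] the curve lies above the axis; ∫[-5,0] (2*x^3 + 2*x^2 - 40*x) dx = 1625/6, giving area 1625/6.
On [0, 4] the curve lies below the axis; ∫[0,4] (2*x^3 + 2*x^2 - 40*x) dx = -448/3, giving area 448/3.
Total area = 1625/6 + 448/3 = 2521/6.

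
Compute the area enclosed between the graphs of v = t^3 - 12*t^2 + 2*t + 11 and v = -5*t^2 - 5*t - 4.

148/3

Set the curves equal: t^3 - 12*t^2 + 2*t + 11 = -5*t^2 - 5*t - 4, so t^3 - 7*t^2 + 7*t + 15 = 0, which factors as (t - 5)*(t - 3)*(t + 1) = 0. The curves meet at t = -1, 3, 5.
On [-1, 3], v = t^3 - 12*t^2 + 2*t + 11 is on top; that piece has area ∫[-1,3] (t^3 - 7*t^2 + 7*t + 15) dt = 128/3.
On [3, 5], v = -5*t^2 - 5*t - 4 is on top; that piece has area ∫[3,5] (-(t^3 - 7*t^2 + 7*t + 15)) dt = 20/3.
Total enclosed area = 128/3 + 20/3 = 148/3.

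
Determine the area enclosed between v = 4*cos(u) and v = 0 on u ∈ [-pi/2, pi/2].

On [-pi/2, pi/2], (4*cos(u)) - (0) = 4*cos(u) is ≥ 0 throughout, so the area is a single integral of |4*cos(u)|.
∫[-pi/2,pi/2] (4*cos(u)) du = 8.

8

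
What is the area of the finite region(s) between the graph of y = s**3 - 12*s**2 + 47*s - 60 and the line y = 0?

The curve meets the s-axis where s**3 - 12*s**2 + 47*s - 60 = 0, i.e. (s - 5)*(s - 4)*(s - 3) = 0, at s = 3, 4, 5.
On [3, 4] the curve lies above the axis; ∫[3,4] (s**3 - 12*s**2 + 47*s - 60) ds = 1/4, giving area 1/4.
On [4, 5] the curve lies below the axis; ∫[4,5] (s**3 - 12*s**2 + 47*s - 60) ds = -1/4, giving area 1/4.
Total area = 1/4 + 1/4 = 1/2.

1/2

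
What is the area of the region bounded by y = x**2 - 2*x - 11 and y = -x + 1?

Set the curves equal: x**2 - 2*x - 11 = -x + 1, so x**2 - x - 12 = 0, which factors as (x - 4)*(x + 3) = 0. The curves meet at x = -3, 4.
On [-3, 4], y = -x + 1 is on top; that piece has area ∫[-3,4] (-(x**2 - x - 12)) dx = 343/6.

343/6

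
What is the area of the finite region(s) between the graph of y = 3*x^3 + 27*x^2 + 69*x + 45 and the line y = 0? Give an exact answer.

The curve meets the x-axis where 3*x^3 + 27*x^2 + 69*x + 45 = 0, i.e. 3*(x + 1)*(x + 3)*(x + 5) = 0, at x = -5, -3, -1.
On [-5, -3] the curve lies above the axis; ∫[-5,-3] (3*x^3 + 27*x^2 + 69*x + 45) dx = 12, giving area 12.
On [-3, -1] the curve lies below the axis; ∫[-3,-1] (3*x^3 + 27*x^2 + 69*x + 45) dx = -12, giving area 12.
Total area = 12 + 12 = 24.

24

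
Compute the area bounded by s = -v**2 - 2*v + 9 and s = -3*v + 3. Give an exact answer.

125/6

Both boundary curves give s as a function of v, so integrate with respect to v. Setting them equal: -v**2 + v + 6 = 0, i.e. -(v - 3)*(v + 2) = 0, so they meet at v = -2, 3.
For v in [-2, 3], s = -v**2 - 2*v + 9 is on the right; area = ∫[-2,3] (-v**2 + v + 6) dv = 125/6.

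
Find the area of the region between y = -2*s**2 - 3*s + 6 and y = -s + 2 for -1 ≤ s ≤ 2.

31/3

The difference (-2*s**2 - 3*s + 6) - (-s + 2) = -2*s**2 - 2*s + 4 changes sign at s = 1 inside [-1, 2], so split the integral there.
∫[-1,1] (-2*s**2 - 2*s + 4) ds = 20/3.
∫[1,2] (-2*s**2 - 2*s + 4) ds = -11/3; the area of that piece is 11/3.
Total area = 20/3 + 11/3 = 31/3.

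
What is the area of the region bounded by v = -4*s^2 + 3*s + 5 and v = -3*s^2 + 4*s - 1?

Set the curves equal: -4*s^2 + 3*s + 5 = -3*s^2 + 4*s - 1, so -s^2 - s + 6 = 0, which factors as -(s - 2)*(s + 3) = 0. The curves meet at s = -3, 2.
On [-3, 2], v = -4*s^2 + 3*s + 5 is on top; that piece has area ∫[-3,2] (-s^2 - s + 6) ds = 125/6.

125/6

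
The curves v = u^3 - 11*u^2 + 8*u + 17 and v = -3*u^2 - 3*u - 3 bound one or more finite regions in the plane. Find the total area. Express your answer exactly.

443/6

Set the curves equal: u^3 - 11*u^2 + 8*u + 17 = -3*u^2 - 3*u - 3, so u^3 - 8*u^2 + 11*u + 20 = 0, which factors as (u - 5)*(u - 4)*(u + 1) = 0. The curves meet at u = -1, 4, 5.
On [-1, 4], v = u^3 - 11*u^2 + 8*u + 17 is on top; that piece has area ∫[-1,4] (u^3 - 8*u^2 + 11*u + 20) du = 875/12.
On [4, 5], v = -3*u^2 - 3*u - 3 is on top; that piece has area ∫[4,5] (-(u^3 - 8*u^2 + 11*u + 20)) du = 11/12.
Total enclosed area = 875/12 + 11/12 = 443/6.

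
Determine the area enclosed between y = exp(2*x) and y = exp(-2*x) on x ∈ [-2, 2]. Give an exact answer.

The difference (exp(2*x)) - (exp(-2*x)) = exp(2*x) - exp(-2*x) changes sign at x = 0 inside [-2, 2], so split the integral there.
∫[-2,0] (exp(2*x) - exp(-2*x)) dx = -exp(4)/2 - exp(-4)/2 + 1; the area of that piece is -1 + exp(-4)/2 + exp(4)/2.
∫[0,2] (exp(2*x) - exp(-2*x)) dx = -1 + exp(-4)/2 + exp(4)/2.
Total area = (-1 + exp(-4)/2 + exp(4)/2) + (-1 + exp(-4)/2 + exp(4)/2) = -2 + exp(-4) + exp(4).

-2 + exp(-4) + exp(4)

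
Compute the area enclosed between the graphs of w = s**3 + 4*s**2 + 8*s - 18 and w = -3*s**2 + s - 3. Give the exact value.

148/3

Set the curves equal: s**3 + 4*s**2 + 8*s - 18 = -3*s**2 + s - 3, so s**3 + 7*s**2 + 7*s - 15 = 0, which factors as (s - 1)*(s + 3)*(s + 5) = 0. The curves meet at s = -5, -3, 1.
On [-5, -3], w = s**3 + 4*s**2 + 8*s - 18 is on top; that piece has area ∫[-5,-3] (s**3 + 7*s**2 + 7*s - 15) ds = 20/3.
On [-3, 1], w = -3*s**2 + s - 3 is on top; that piece has area ∫[-3,1] (-(s**3 + 7*s**2 + 7*s - 15)) ds = 128/3.
Total enclosed area = 20/3 + 128/3 = 148/3.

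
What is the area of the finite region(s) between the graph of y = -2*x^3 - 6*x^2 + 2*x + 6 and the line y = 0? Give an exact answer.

The curve meets the x-axis where -2*x^3 - 6*x^2 + 2*x + 6 = 0, i.e. -2*(x - 1)*(x + 1)*(x + 3) = 0, at x = -3, -1, 1.
On [-3, -1] the curve lies below the axis; ∫[-3,-1] (-2*x^3 - 6*x^2 + 2*x + 6) dx = -8, giving area 8.
On [-1, 1] the curve lies above the axis; ∫[-1,1] (-2*x^3 - 6*x^2 + 2*x + 6) dx = 8, giving area 8.
Total area = 8 + 8 = 16.

16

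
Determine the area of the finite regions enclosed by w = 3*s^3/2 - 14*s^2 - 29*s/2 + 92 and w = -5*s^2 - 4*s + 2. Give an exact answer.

1551/4

Set the curves equal: 3*s^3/2 - 14*s^2 - 29*s/2 + 92 = -5*s^2 - 4*s + 2, so 3*s^3/2 - 9*s^2 - 21*s/2 + 90 = 0, which factors as 3*(s - 5)*(s - 4)*(s + 3)/2 = 0. The curves meet at s = -3, 4, 5.
On [-3, 4], w = 3*s^3/2 - 14*s^2 - 29*s/2 + 92 is on top; that piece has area ∫[-3,4] (3*s^3/2 - 9*s^2 - 21*s/2 + 90) ds = 3087/8.
On [4, 5], w = -5*s^2 - 4*s + 2 is on top; that piece has area ∫[4,5] (-(3*s^3/2 - 9*s^2 - 21*s/2 + 90)) ds = 15/8.
Total enclosed area = 3087/8 + 15/8 = 1551/4.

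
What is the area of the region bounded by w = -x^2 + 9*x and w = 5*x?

Set the curves equal: -x^2 + 9*x = 5*x, so -x^2 + 4*x = 0, which factors as -x*(x - 4) = 0. The curves meet at x = 0, 4.
On [0, 4], w = -x^2 + 9*x is on top; that piece has area ∫[0,4] (-x^2 + 4*x) dx = 32/3.

32/3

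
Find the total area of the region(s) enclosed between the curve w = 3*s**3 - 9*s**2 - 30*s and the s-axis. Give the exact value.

The curve meets the s-axis where 3*s**3 - 9*s**2 - 30*s = 0, i.e. 3*s*(s - 5)*(s + 2) = 0, at s = -2, 0, 5.
On [-2, 0] the curve lies above the axis; ∫[-2,0] (3*s**3 - 9*s**2 - 30*s) ds = 24, giving area 24.
On [0, 5] the curve lies below the axis; ∫[0,5] (3*s**3 - 9*s**2 - 30*s) ds = -1125/4, giving area 1125/4.
Total area = 24 + 1125/4 = 1221/4.

1221/4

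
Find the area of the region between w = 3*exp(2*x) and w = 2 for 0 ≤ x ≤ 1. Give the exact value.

On [0, 1], (3*exp(2*x)) - (2) = 3*exp(2*x) - 2 is ≥ 0 throughout, so the area is a single integral of |3*exp(2*x) - 2|.
∫[0,1] (3*exp(2*x) - 2) dx = -7/2 + 3*exp(2)/2.

-7/2 + 3*exp(2)/2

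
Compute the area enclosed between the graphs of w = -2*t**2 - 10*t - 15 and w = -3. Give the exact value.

Set the curves equal: -2*t**2 - 10*t - 15 = -3, so -2*t**2 - 10*t - 12 = 0, which factors as -2*(t + 2)*(t + 3) = 0. The curves meet at t = -3, -2.
On [-3, -2], w = -2*t**2 - 10*t - 15 is on top; that piece has area ∫[-3,-2] (-2*t**2 - 10*t - 12) dt = 1/3.

1/3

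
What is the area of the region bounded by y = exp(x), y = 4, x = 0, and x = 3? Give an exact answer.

-19 + 16*log(2) + exp(3)

The difference (exp(x)) - (4) = exp(x) - 4 changes sign at x = log(4) inside [0, 3], so split the integral there.
∫[0,log(4)] (exp(x) - 4) dx = 3 - log(256); the area of that piece is -3 + log(256).
∫[log(4),3] (exp(x) - 4) dx = -16 + 8*log(2) + exp(3).
Total area = (-3 + log(256)) + (-16 + 8*log(2) + exp(3)) = -19 + 16*log(2) + exp(3).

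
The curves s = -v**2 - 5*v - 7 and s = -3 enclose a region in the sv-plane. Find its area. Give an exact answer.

Both boundary curves give s as a function of v, so integrate with respect to v. Setting them equal: -v**2 - 5*v - 4 = 0, i.e. -(v + 1)*(v + 4) = 0, so they meet at v = -4, -1.
For v in [-4, -1], s = -v**2 - 5*v - 7 is on the right; area = ∫[-4,-1] (-v**2 - 5*v - 4) dv = 9/2.

9/2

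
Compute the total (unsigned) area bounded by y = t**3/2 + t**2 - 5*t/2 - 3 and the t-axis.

The curve meets the t-axis where t**3/2 + t**2 - 5*t/2 - 3 = 0, i.e. (t - 2)*(t + 1)*(t + 3)/2 = 0, at t = -3, -1, 2.
On [-3, -1] the curve lies above the axis; ∫[-3,-1] (t**3/2 + t**2 - 5*t/2 - 3) dt = 8/3, giving area 8/3.
On [-1, 2] the curve lies below the axis; ∫[-1,2] (t**3/2 + t**2 - 5*t/2 - 3) dt = -63/8, giving area 63/8.
Total area = 8/3 + 63/8 = 253/24.

253/24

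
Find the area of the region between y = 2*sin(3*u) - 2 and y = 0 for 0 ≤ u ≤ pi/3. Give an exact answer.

On [0, pi/3], (2*sin(3*u) - 2) - (0) = 2*sin(3*u) - 2 is ≤ 0 throughout, so the area is a single integral of |2*sin(3*u) - 2|.
∫[0,pi/3] (2*sin(3*u) - 2) du = 4/3 - 2*pi/3; the area of that piece is -4/3 + 2*pi/3.

-4/3 + 2*pi/3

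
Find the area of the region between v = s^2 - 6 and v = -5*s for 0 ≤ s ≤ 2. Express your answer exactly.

7

The difference (s^2 - 6) - (-5*s) = s^2 + 5*s - 6 changes sign at s = 1 inside [0, 2], so split the integral there.
∫[0,1] (s^2 + 5*s - 6) ds = -19/6; the area of that piece is 19/6.
∫[1,2] (s^2 + 5*s - 6) ds = 23/6.
Total area = 19/6 + 23/6 = 7.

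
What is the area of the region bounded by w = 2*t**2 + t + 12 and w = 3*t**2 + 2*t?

Set the curves equal: 2*t**2 + t + 12 = 3*t**2 + 2*t, so -t**2 - t + 12 = 0, which factors as -(t - 3)*(t + 4) = 0. The curves meet at t = -4, 3.
On [-4, 3], w = 2*t**2 + t + 12 is on top; that piece has area ∫[-4,3] (-t**2 - t + 12) dt = 343/6.

343/6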